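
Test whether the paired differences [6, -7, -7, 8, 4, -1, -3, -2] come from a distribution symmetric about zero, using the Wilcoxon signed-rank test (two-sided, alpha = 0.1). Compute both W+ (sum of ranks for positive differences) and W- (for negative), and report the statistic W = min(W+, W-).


Step 1: Drop any zero differences (none here) and take |d_i|.
|d| = [6, 7, 7, 8, 4, 1, 3, 2]
Step 2: Midrank |d_i| (ties get averaged ranks).
ranks: |6|->5, |7|->6.5, |7|->6.5, |8|->8, |4|->4, |1|->1, |3|->3, |2|->2
Step 3: Attach original signs; sum ranks with positive sign and with negative sign.
W+ = 5 + 8 + 4 = 17
W- = 6.5 + 6.5 + 1 + 3 + 2 = 19
(Check: W+ + W- = 36 should equal n(n+1)/2 = 36.)
Step 4: Test statistic W = min(W+, W-) = 17.
Step 5: Ties in |d|, so use the tie-corrected normal approximation.
        E[W] = n(n+1)/4 = 8*9/4 = 18.
        Tie groups: |d|=7 (t=2); sum(t^3 - t) = 6.
        Var[W] = n(n+1)(2n+1)/24 - sum(t^3-t)/48 = 1224/24 - 6/48 = 50.875.
        z = (W - E[W]) / sqrt(Var[W]) = (17 - 18) / 7.1327 = -0.1402.
        Two-sided p = 2*Phi(z) = 0.888502.
Step 6: alpha = 0.1. fail to reject H0.

W+ = 17, W- = 19, W = min = 17, p = 0.888502, fail to reject H0.


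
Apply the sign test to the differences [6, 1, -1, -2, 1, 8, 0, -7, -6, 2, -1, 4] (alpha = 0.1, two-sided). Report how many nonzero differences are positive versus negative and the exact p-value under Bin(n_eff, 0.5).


Step 1: Discard zero differences. Original n = 12; n_eff = number of nonzero differences = 11.
Nonzero differences (with sign): +6, +1, -1, -2, +1, +8, -7, -6, +2, -1, +4
Step 2: Count signs: positive = 6, negative = 5.
Step 3: Under H0: P(positive) = 0.5, so the number of positives S ~ Bin(11, 0.5).
Step 4: Two-sided exact p-value = sum of Bin(11,0.5) probabilities at or below the observed probability = 1.000000.
Step 5: alpha = 0.1. fail to reject H0.

n_eff = 11, pos = 6, neg = 5, p = 1.000000, fail to reject H0.


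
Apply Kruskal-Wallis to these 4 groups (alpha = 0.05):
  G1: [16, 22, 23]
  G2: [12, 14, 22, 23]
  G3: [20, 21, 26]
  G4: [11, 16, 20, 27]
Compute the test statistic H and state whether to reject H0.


Step 1: Combine all N = 14 observations and assign midranks.
sorted (value, group, rank): (11,G4,1), (12,G2,2), (14,G2,3), (16,G1,4.5), (16,G4,4.5), (20,G3,6.5), (20,G4,6.5), (21,G3,8), (22,G1,9.5), (22,G2,9.5), (23,G1,11.5), (23,G2,11.5), (26,G3,13), (27,G4,14)
Step 2: Sum ranks within each group.
R_1 = 25.5 (n_1 = 3)
R_2 = 26 (n_2 = 4)
R_3 = 27.5 (n_3 = 3)
R_4 = 26 (n_4 = 4)
Step 3: H = 12/(N(N+1)) * sum(R_i^2/n_i) - 3(N+1)
     = 12/(14*15) * (25.5^2/3 + 26^2/4 + 27.5^2/3 + 26^2/4) - 3*15
     = 0.057143 * 806.833 - 45
     = 1.104762.
Step 4: Ties present; correction factor C = 1 - 24/(14^3 - 14) = 0.991209. Corrected H = 1.104762 / 0.991209 = 1.114560.
Step 5: Under H0, H ~ chi^2(3); p-value = 0.773560.
Step 6: alpha = 0.05. fail to reject H0.

H = 1.1146, df = 3, p = 0.773560, fail to reject H0.


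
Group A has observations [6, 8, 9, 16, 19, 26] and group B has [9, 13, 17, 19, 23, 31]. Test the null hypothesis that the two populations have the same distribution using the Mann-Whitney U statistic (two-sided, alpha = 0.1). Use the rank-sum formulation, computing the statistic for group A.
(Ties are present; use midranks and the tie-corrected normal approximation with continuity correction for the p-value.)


Step 1: Combine and sort all 12 observations; assign midranks.
sorted (value, group): (6,X), (8,X), (9,X), (9,Y), (13,Y), (16,X), (17,Y), (19,X), (19,Y), (23,Y), (26,X), (31,Y)
ranks: 6->1, 8->2, 9->3.5, 9->3.5, 13->5, 16->6, 17->7, 19->8.5, 19->8.5, 23->10, 26->11, 31->12
Step 2: Rank sum for X: R1 = 1 + 2 + 3.5 + 6 + 8.5 + 11 = 32.
Step 3: U_X = R1 - n1(n1+1)/2 = 32 - 6*7/2 = 32 - 21 = 11.
       U_Y = n1*n2 - U_X = 36 - 11 = 25.
Step 4: Ties are present, so use the tie-corrected normal approximation (with continuity correction) for the p-value.
Step 5: p-value = 0.296258; compare to alpha = 0.1. fail to reject H0.

U_X = 11, p = 0.296258, fail to reject H0 at alpha = 0.1.


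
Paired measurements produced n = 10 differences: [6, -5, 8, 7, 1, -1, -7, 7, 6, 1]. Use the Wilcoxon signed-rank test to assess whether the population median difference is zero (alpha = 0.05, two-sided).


Step 1: Drop any zero differences (none here) and take |d_i|.
|d| = [6, 5, 8, 7, 1, 1, 7, 7, 6, 1]
Step 2: Midrank |d_i| (ties get averaged ranks).
ranks: |6|->5.5, |5|->4, |8|->10, |7|->8, |1|->2, |1|->2, |7|->8, |7|->8, |6|->5.5, |1|->2
Step 3: Attach original signs; sum ranks with positive sign and with negative sign.
W+ = 5.5 + 10 + 8 + 2 + 8 + 5.5 + 2 = 41
W- = 4 + 2 + 8 = 14
(Check: W+ + W- = 55 should equal n(n+1)/2 = 55.)
Step 4: Test statistic W = min(W+, W-) = 14.
Step 5: Ties in |d|, so use the tie-corrected normal approximation.
        E[W] = n(n+1)/4 = 10*11/4 = 27.5.
        Tie groups: |d|=1 (t=3), |d|=6 (t=2), |d|=7 (t=3); sum(t^3 - t) = 54.
        Var[W] = n(n+1)(2n+1)/24 - sum(t^3-t)/48 = 2310/24 - 54/48 = 95.125.
        z = (W - E[W]) / sqrt(Var[W]) = (14 - 27.5) / 9.7532 = -1.3842.
        Two-sided p = 2*Phi(z) = 0.166309.
Step 6: alpha = 0.05. fail to reject H0.

W+ = 41, W- = 14, W = min = 14, p = 0.166309, fail to reject H0.


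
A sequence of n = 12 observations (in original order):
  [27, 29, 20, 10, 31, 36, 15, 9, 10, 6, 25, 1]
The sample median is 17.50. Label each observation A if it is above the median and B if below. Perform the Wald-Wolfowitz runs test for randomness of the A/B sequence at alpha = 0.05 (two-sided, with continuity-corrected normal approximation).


Step 1: Compute median = 17.50; label A = above, B = below.
Labels in order: AAABAABBBBAB  (n_A = 6, n_B = 6)
Step 2: Count runs R = 6.
Step 3: Under H0 (random ordering), E[R] = 2*n_A*n_B/(n_A+n_B) + 1 = 2*6*6/12 + 1 = 7.0000.
        Var[R] = 2*n_A*n_B*(2*n_A*n_B - n_A - n_B) / ((n_A+n_B)^2 * (n_A+n_B-1)) = 4320/1584 = 2.7273.
        SD[R] = 1.6514.
Step 4: Continuity-corrected z = (R + 0.5 - E[R]) / SD[R] = (6 + 0.5 - 7.0000) / 1.6514 = -0.3028.
Step 5: Two-sided p-value via normal approximation = 2*(1 - Phi(|z|)) = 0.762069.
Step 6: alpha = 0.05. fail to reject H0.

R = 6, z = -0.3028, p = 0.762069, fail to reject H0.


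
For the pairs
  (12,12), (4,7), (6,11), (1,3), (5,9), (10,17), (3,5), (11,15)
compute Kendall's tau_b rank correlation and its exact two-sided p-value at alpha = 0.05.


Step 1: Enumerate the 28 unordered pairs (i,j) with i<j and classify each by sign(x_j-x_i) * sign(y_j-y_i).
  (1,2):dx=-8,dy=-5->C; (1,3):dx=-6,dy=-1->C; (1,4):dx=-11,dy=-9->C; (1,5):dx=-7,dy=-3->C
  (1,6):dx=-2,dy=+5->D; (1,7):dx=-9,dy=-7->C; (1,8):dx=-1,dy=+3->D; (2,3):dx=+2,dy=+4->C
  (2,4):dx=-3,dy=-4->C; (2,5):dx=+1,dy=+2->C; (2,6):dx=+6,dy=+10->C; (2,7):dx=-1,dy=-2->C
  (2,8):dx=+7,dy=+8->C; (3,4):dx=-5,dy=-8->C; (3,5):dx=-1,dy=-2->C; (3,6):dx=+4,dy=+6->C
  (3,7):dx=-3,dy=-6->C; (3,8):dx=+5,dy=+4->C; (4,5):dx=+4,dy=+6->C; (4,6):dx=+9,dy=+14->C
  (4,7):dx=+2,dy=+2->C; (4,8):dx=+10,dy=+12->C; (5,6):dx=+5,dy=+8->C; (5,7):dx=-2,dy=-4->C
  (5,8):dx=+6,dy=+6->C; (6,7):dx=-7,dy=-12->C; (6,8):dx=+1,dy=-2->D; (7,8):dx=+8,dy=+10->C
Step 2: C = 25, D = 3, total pairs = 28.
Step 3: tau = (C - D)/(n(n-1)/2) = (25 - 3)/28 = 0.785714.
Step 4: Exact two-sided p-value (enumerate n! = 40320 permutations of y under H0): p = 0.005506.
Step 5: alpha = 0.05. reject H0.

tau_b = 0.7857 (C=25, D=3), p = 0.005506, reject H0.


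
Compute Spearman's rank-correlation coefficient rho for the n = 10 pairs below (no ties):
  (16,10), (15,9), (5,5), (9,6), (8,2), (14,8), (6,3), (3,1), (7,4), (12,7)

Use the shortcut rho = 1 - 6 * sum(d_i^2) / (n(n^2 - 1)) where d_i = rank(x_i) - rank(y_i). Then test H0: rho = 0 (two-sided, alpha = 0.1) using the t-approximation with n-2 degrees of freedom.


Step 1: Rank x and y separately (midranks; no ties here).
rank(x): 16->10, 15->9, 5->2, 9->6, 8->5, 14->8, 6->3, 3->1, 7->4, 12->7
rank(y): 10->10, 9->9, 5->5, 6->6, 2->2, 8->8, 3->3, 1->1, 4->4, 7->7
Step 2: d_i = R_x(i) - R_y(i); compute d_i^2.
  (10-10)^2=0, (9-9)^2=0, (2-5)^2=9, (6-6)^2=0, (5-2)^2=9, (8-8)^2=0, (3-3)^2=0, (1-1)^2=0, (4-4)^2=0, (7-7)^2=0
sum(d^2) = 18.
Step 3: rho = 1 - 6*18 / (10*(10^2 - 1)) = 1 - 108/990 = 0.890909.
Step 4: Under H0, t = rho * sqrt((n-2)/(1-rho^2)) = 5.5482 ~ t(8).
Step 5: Two-sided p-value from the t-distribution with 8 df = 0.000542.
Step 6: alpha = 0.1. reject H0.

rho = 0.8909, p = 0.000542, reject H0 at alpha = 0.1.


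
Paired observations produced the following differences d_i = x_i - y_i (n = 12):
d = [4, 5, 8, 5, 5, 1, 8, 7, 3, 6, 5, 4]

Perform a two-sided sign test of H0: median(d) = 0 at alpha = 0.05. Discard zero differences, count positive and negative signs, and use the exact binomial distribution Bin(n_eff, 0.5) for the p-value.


Step 1: Discard zero differences. Original n = 12; n_eff = number of nonzero differences = 12.
Nonzero differences (with sign): +4, +5, +8, +5, +5, +1, +8, +7, +3, +6, +5, +4
Step 2: Count signs: positive = 12, negative = 0.
Step 3: Under H0: P(positive) = 0.5, so the number of positives S ~ Bin(12, 0.5).
Step 4: Two-sided exact p-value = sum of Bin(12,0.5) probabilities at or below the observed probability = 0.000488.
Step 5: alpha = 0.05. reject H0.

n_eff = 12, pos = 12, neg = 0, p = 0.000488, reject H0.


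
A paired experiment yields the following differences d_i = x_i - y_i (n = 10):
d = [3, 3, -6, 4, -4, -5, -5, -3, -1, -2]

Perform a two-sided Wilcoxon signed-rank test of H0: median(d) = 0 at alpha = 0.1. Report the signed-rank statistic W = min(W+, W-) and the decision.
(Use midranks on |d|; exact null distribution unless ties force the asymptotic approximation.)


Step 1: Drop any zero differences (none here) and take |d_i|.
|d| = [3, 3, 6, 4, 4, 5, 5, 3, 1, 2]
Step 2: Midrank |d_i| (ties get averaged ranks).
ranks: |3|->4, |3|->4, |6|->10, |4|->6.5, |4|->6.5, |5|->8.5, |5|->8.5, |3|->4, |1|->1, |2|->2
Step 3: Attach original signs; sum ranks with positive sign and with negative sign.
W+ = 4 + 4 + 6.5 = 14.5
W- = 10 + 6.5 + 8.5 + 8.5 + 4 + 1 + 2 = 40.5
(Check: W+ + W- = 55 should equal n(n+1)/2 = 55.)
Step 4: Test statistic W = min(W+, W-) = 14.5.
Step 5: Ties in |d|, so use the tie-corrected normal approximation.
        E[W] = n(n+1)/4 = 10*11/4 = 27.5.
        Tie groups: |d|=3 (t=3), |d|=4 (t=2), |d|=5 (t=2); sum(t^3 - t) = 36.
        Var[W] = n(n+1)(2n+1)/24 - sum(t^3-t)/48 = 2310/24 - 36/48 = 95.5.
        z = (W - E[W]) / sqrt(Var[W]) = (14.5 - 27.5) / 9.7724 = -1.3303.
        Two-sided p = 2*Phi(z) = 0.183427.
Step 6: alpha = 0.1. fail to reject H0.

W+ = 14.5, W- = 40.5, W = min = 14.5, p = 0.183427, fail to reject H0.


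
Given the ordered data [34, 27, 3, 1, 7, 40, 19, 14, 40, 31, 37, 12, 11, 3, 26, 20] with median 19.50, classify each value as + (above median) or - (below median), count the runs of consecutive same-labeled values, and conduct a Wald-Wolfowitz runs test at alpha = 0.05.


Step 1: Compute median = 19.50; label A = above, B = below.
Labels in order: AABBBABBAAABBBAA  (n_A = 8, n_B = 8)
Step 2: Count runs R = 7.
Step 3: Under H0 (random ordering), E[R] = 2*n_A*n_B/(n_A+n_B) + 1 = 2*8*8/16 + 1 = 9.0000.
        Var[R] = 2*n_A*n_B*(2*n_A*n_B - n_A - n_B) / ((n_A+n_B)^2 * (n_A+n_B-1)) = 14336/3840 = 3.7333.
        SD[R] = 1.9322.
Step 4: Continuity-corrected z = (R + 0.5 - E[R]) / SD[R] = (7 + 0.5 - 9.0000) / 1.9322 = -0.7763.
Step 5: Two-sided p-value via normal approximation = 2*(1 - Phi(|z|)) = 0.437558.
Step 6: alpha = 0.05. fail to reject H0.

R = 7, z = -0.7763, p = 0.437558, fail to reject H0.


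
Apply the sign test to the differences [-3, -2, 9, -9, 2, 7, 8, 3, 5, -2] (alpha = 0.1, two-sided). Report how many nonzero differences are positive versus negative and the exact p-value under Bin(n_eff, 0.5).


Step 1: Discard zero differences. Original n = 10; n_eff = number of nonzero differences = 10.
Nonzero differences (with sign): -3, -2, +9, -9, +2, +7, +8, +3, +5, -2
Step 2: Count signs: positive = 6, negative = 4.
Step 3: Under H0: P(positive) = 0.5, so the number of positives S ~ Bin(10, 0.5).
Step 4: Two-sided exact p-value = sum of Bin(10,0.5) probabilities at or below the observed probability = 0.753906.
Step 5: alpha = 0.1. fail to reject H0.

n_eff = 10, pos = 6, neg = 4, p = 0.753906, fail to reject H0.


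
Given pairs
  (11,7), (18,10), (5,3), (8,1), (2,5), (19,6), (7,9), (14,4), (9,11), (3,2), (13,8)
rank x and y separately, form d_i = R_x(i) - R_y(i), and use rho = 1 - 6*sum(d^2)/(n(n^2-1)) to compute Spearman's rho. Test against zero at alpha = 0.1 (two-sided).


Step 1: Rank x and y separately (midranks; no ties here).
rank(x): 11->7, 18->10, 5->3, 8->5, 2->1, 19->11, 7->4, 14->9, 9->6, 3->2, 13->8
rank(y): 7->7, 10->10, 3->3, 1->1, 5->5, 6->6, 9->9, 4->4, 11->11, 2->2, 8->8
Step 2: d_i = R_x(i) - R_y(i); compute d_i^2.
  (7-7)^2=0, (10-10)^2=0, (3-3)^2=0, (5-1)^2=16, (1-5)^2=16, (11-6)^2=25, (4-9)^2=25, (9-4)^2=25, (6-11)^2=25, (2-2)^2=0, (8-8)^2=0
sum(d^2) = 132.
Step 3: rho = 1 - 6*132 / (11*(11^2 - 1)) = 1 - 792/1320 = 0.400000.
Step 4: Under H0, t = rho * sqrt((n-2)/(1-rho^2)) = 1.3093 ~ t(9).
Step 5: Two-sided p-value from the t-distribution with 9 df = 0.222868.
Step 6: alpha = 0.1. fail to reject H0.

rho = 0.4000, p = 0.222868, fail to reject H0 at alpha = 0.1.


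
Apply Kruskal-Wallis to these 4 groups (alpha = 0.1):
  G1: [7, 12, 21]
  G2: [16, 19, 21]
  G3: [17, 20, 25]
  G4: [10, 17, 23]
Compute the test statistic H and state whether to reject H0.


Step 1: Combine all N = 12 observations and assign midranks.
sorted (value, group, rank): (7,G1,1), (10,G4,2), (12,G1,3), (16,G2,4), (17,G3,5.5), (17,G4,5.5), (19,G2,7), (20,G3,8), (21,G1,9.5), (21,G2,9.5), (23,G4,11), (25,G3,12)
Step 2: Sum ranks within each group.
R_1 = 13.5 (n_1 = 3)
R_2 = 20.5 (n_2 = 3)
R_3 = 25.5 (n_3 = 3)
R_4 = 18.5 (n_4 = 3)
Step 3: H = 12/(N(N+1)) * sum(R_i^2/n_i) - 3(N+1)
     = 12/(12*13) * (13.5^2/3 + 20.5^2/3 + 25.5^2/3 + 18.5^2/3) - 3*13
     = 0.076923 * 531.667 - 39
     = 1.897436.
Step 4: Ties present; correction factor C = 1 - 12/(12^3 - 12) = 0.993007. Corrected H = 1.897436 / 0.993007 = 1.910798.
Step 5: Under H0, H ~ chi^2(3); p-value = 0.591126.
Step 6: alpha = 0.1. fail to reject H0.

H = 1.9108, df = 3, p = 0.591126, fail to reject H0.


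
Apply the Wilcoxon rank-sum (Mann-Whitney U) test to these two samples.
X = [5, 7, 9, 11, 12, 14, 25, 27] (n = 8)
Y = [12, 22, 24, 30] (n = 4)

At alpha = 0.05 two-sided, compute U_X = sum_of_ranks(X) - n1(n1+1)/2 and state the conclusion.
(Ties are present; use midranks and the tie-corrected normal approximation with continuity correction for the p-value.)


Step 1: Combine and sort all 12 observations; assign midranks.
sorted (value, group): (5,X), (7,X), (9,X), (11,X), (12,X), (12,Y), (14,X), (22,Y), (24,Y), (25,X), (27,X), (30,Y)
ranks: 5->1, 7->2, 9->3, 11->4, 12->5.5, 12->5.5, 14->7, 22->8, 24->9, 25->10, 27->11, 30->12
Step 2: Rank sum for X: R1 = 1 + 2 + 3 + 4 + 5.5 + 7 + 10 + 11 = 43.5.
Step 3: U_X = R1 - n1(n1+1)/2 = 43.5 - 8*9/2 = 43.5 - 36 = 7.5.
       U_Y = n1*n2 - U_X = 32 - 7.5 = 24.5.
Step 4: Ties are present, so use the tie-corrected normal approximation (with continuity correction) for the p-value.
Step 5: p-value = 0.173478; compare to alpha = 0.05. fail to reject H0.

U_X = 7.5, p = 0.173478, fail to reject H0 at alpha = 0.05.


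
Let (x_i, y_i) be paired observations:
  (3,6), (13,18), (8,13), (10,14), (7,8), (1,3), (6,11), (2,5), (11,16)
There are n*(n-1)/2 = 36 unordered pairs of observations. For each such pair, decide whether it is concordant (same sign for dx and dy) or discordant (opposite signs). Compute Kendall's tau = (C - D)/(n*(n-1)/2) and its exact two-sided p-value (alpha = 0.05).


Step 1: Enumerate the 36 unordered pairs (i,j) with i<j and classify each by sign(x_j-x_i) * sign(y_j-y_i).
  (1,2):dx=+10,dy=+12->C; (1,3):dx=+5,dy=+7->C; (1,4):dx=+7,dy=+8->C; (1,5):dx=+4,dy=+2->C
  (1,6):dx=-2,dy=-3->C; (1,7):dx=+3,dy=+5->C; (1,8):dx=-1,dy=-1->C; (1,9):dx=+8,dy=+10->C
  (2,3):dx=-5,dy=-5->C; (2,4):dx=-3,dy=-4->C; (2,5):dx=-6,dy=-10->C; (2,6):dx=-12,dy=-15->C
  (2,7):dx=-7,dy=-7->C; (2,8):dx=-11,dy=-13->C; (2,9):dx=-2,dy=-2->C; (3,4):dx=+2,dy=+1->C
  (3,5):dx=-1,dy=-5->C; (3,6):dx=-7,dy=-10->C; (3,7):dx=-2,dy=-2->C; (3,8):dx=-6,dy=-8->C
  (3,9):dx=+3,dy=+3->C; (4,5):dx=-3,dy=-6->C; (4,6):dx=-9,dy=-11->C; (4,7):dx=-4,dy=-3->C
  (4,8):dx=-8,dy=-9->C; (4,9):dx=+1,dy=+2->C; (5,6):dx=-6,dy=-5->C; (5,7):dx=-1,dy=+3->D
  (5,8):dx=-5,dy=-3->C; (5,9):dx=+4,dy=+8->C; (6,7):dx=+5,dy=+8->C; (6,8):dx=+1,dy=+2->C
  (6,9):dx=+10,dy=+13->C; (7,8):dx=-4,dy=-6->C; (7,9):dx=+5,dy=+5->C; (8,9):dx=+9,dy=+11->C
Step 2: C = 35, D = 1, total pairs = 36.
Step 3: tau = (C - D)/(n(n-1)/2) = (35 - 1)/36 = 0.944444.
Step 4: Exact two-sided p-value (enumerate n! = 362880 permutations of y under H0): p = 0.000050.
Step 5: alpha = 0.05. reject H0.

tau_b = 0.9444 (C=35, D=1), p = 0.000050, reject H0.


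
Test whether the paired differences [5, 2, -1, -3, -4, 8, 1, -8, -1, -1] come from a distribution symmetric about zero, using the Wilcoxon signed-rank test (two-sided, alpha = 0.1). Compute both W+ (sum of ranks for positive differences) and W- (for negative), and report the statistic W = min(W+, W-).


Step 1: Drop any zero differences (none here) and take |d_i|.
|d| = [5, 2, 1, 3, 4, 8, 1, 8, 1, 1]
Step 2: Midrank |d_i| (ties get averaged ranks).
ranks: |5|->8, |2|->5, |1|->2.5, |3|->6, |4|->7, |8|->9.5, |1|->2.5, |8|->9.5, |1|->2.5, |1|->2.5
Step 3: Attach original signs; sum ranks with positive sign and with negative sign.
W+ = 8 + 5 + 9.5 + 2.5 = 25
W- = 2.5 + 6 + 7 + 9.5 + 2.5 + 2.5 = 30
(Check: W+ + W- = 55 should equal n(n+1)/2 = 55.)
Step 4: Test statistic W = min(W+, W-) = 25.
Step 5: Ties in |d|, so use the tie-corrected normal approximation.
        E[W] = n(n+1)/4 = 10*11/4 = 27.5.
        Tie groups: |d|=1 (t=4), |d|=8 (t=2); sum(t^3 - t) = 66.
        Var[W] = n(n+1)(2n+1)/24 - sum(t^3-t)/48 = 2310/24 - 66/48 = 94.875.
        z = (W - E[W]) / sqrt(Var[W]) = (25 - 27.5) / 9.7404 = -0.2567.
        Two-sided p = 2*Phi(z) = 0.797439.
Step 6: alpha = 0.1. fail to reject H0.

W+ = 25, W- = 30, W = min = 25, p = 0.797439, fail to reject H0.


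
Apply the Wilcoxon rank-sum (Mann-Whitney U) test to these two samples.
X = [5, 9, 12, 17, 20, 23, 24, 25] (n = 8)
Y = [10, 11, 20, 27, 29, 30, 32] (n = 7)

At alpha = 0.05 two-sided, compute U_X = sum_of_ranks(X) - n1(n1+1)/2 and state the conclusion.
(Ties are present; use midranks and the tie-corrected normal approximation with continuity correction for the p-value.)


Step 1: Combine and sort all 15 observations; assign midranks.
sorted (value, group): (5,X), (9,X), (10,Y), (11,Y), (12,X), (17,X), (20,X), (20,Y), (23,X), (24,X), (25,X), (27,Y), (29,Y), (30,Y), (32,Y)
ranks: 5->1, 9->2, 10->3, 11->4, 12->5, 17->6, 20->7.5, 20->7.5, 23->9, 24->10, 25->11, 27->12, 29->13, 30->14, 32->15
Step 2: Rank sum for X: R1 = 1 + 2 + 5 + 6 + 7.5 + 9 + 10 + 11 = 51.5.
Step 3: U_X = R1 - n1(n1+1)/2 = 51.5 - 8*9/2 = 51.5 - 36 = 15.5.
       U_Y = n1*n2 - U_X = 56 - 15.5 = 40.5.
Step 4: Ties are present, so use the tie-corrected normal approximation (with continuity correction) for the p-value.
Step 5: p-value = 0.164537; compare to alpha = 0.05. fail to reject H0.

U_X = 15.5, p = 0.164537, fail to reject H0 at alpha = 0.05.


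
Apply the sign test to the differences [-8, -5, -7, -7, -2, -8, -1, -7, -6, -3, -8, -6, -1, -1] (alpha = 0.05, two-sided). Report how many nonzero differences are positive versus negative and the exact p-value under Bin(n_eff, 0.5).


Step 1: Discard zero differences. Original n = 14; n_eff = number of nonzero differences = 14.
Nonzero differences (with sign): -8, -5, -7, -7, -2, -8, -1, -7, -6, -3, -8, -6, -1, -1
Step 2: Count signs: positive = 0, negative = 14.
Step 3: Under H0: P(positive) = 0.5, so the number of positives S ~ Bin(14, 0.5).
Step 4: Two-sided exact p-value = sum of Bin(14,0.5) probabilities at or below the observed probability = 0.000122.
Step 5: alpha = 0.05. reject H0.

n_eff = 14, pos = 0, neg = 14, p = 0.000122, reject H0.


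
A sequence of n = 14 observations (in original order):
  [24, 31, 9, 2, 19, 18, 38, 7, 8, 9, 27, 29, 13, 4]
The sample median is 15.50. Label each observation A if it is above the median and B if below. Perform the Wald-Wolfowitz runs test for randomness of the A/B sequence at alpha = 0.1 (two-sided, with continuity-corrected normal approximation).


Step 1: Compute median = 15.50; label A = above, B = below.
Labels in order: AABBAAABBBAABB  (n_A = 7, n_B = 7)
Step 2: Count runs R = 6.
Step 3: Under H0 (random ordering), E[R] = 2*n_A*n_B/(n_A+n_B) + 1 = 2*7*7/14 + 1 = 8.0000.
        Var[R] = 2*n_A*n_B*(2*n_A*n_B - n_A - n_B) / ((n_A+n_B)^2 * (n_A+n_B-1)) = 8232/2548 = 3.2308.
        SD[R] = 1.7974.
Step 4: Continuity-corrected z = (R + 0.5 - E[R]) / SD[R] = (6 + 0.5 - 8.0000) / 1.7974 = -0.8345.
Step 5: Two-sided p-value via normal approximation = 2*(1 - Phi(|z|)) = 0.403986.
Step 6: alpha = 0.1. fail to reject H0.

R = 6, z = -0.8345, p = 0.403986, fail to reject H0.


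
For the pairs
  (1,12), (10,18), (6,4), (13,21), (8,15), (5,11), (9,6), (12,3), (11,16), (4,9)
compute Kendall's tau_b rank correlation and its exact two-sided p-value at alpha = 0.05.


Step 1: Enumerate the 45 unordered pairs (i,j) with i<j and classify each by sign(x_j-x_i) * sign(y_j-y_i).
  (1,2):dx=+9,dy=+6->C; (1,3):dx=+5,dy=-8->D; (1,4):dx=+12,dy=+9->C; (1,5):dx=+7,dy=+3->C
  (1,6):dx=+4,dy=-1->D; (1,7):dx=+8,dy=-6->D; (1,8):dx=+11,dy=-9->D; (1,9):dx=+10,dy=+4->C
  (1,10):dx=+3,dy=-3->D; (2,3):dx=-4,dy=-14->C; (2,4):dx=+3,dy=+3->C; (2,5):dx=-2,dy=-3->C
  (2,6):dx=-5,dy=-7->C; (2,7):dx=-1,dy=-12->C; (2,8):dx=+2,dy=-15->D; (2,9):dx=+1,dy=-2->D
  (2,10):dx=-6,dy=-9->C; (3,4):dx=+7,dy=+17->C; (3,5):dx=+2,dy=+11->C; (3,6):dx=-1,dy=+7->D
  (3,7):dx=+3,dy=+2->C; (3,8):dx=+6,dy=-1->D; (3,9):dx=+5,dy=+12->C; (3,10):dx=-2,dy=+5->D
  (4,5):dx=-5,dy=-6->C; (4,6):dx=-8,dy=-10->C; (4,7):dx=-4,dy=-15->C; (4,8):dx=-1,dy=-18->C
  (4,9):dx=-2,dy=-5->C; (4,10):dx=-9,dy=-12->C; (5,6):dx=-3,dy=-4->C; (5,7):dx=+1,dy=-9->D
  (5,8):dx=+4,dy=-12->D; (5,9):dx=+3,dy=+1->C; (5,10):dx=-4,dy=-6->C; (6,7):dx=+4,dy=-5->D
  (6,8):dx=+7,dy=-8->D; (6,9):dx=+6,dy=+5->C; (6,10):dx=-1,dy=-2->C; (7,8):dx=+3,dy=-3->D
  (7,9):dx=+2,dy=+10->C; (7,10):dx=-5,dy=+3->D; (8,9):dx=-1,dy=+13->D; (8,10):dx=-8,dy=+6->D
  (9,10):dx=-7,dy=-7->C
Step 2: C = 27, D = 18, total pairs = 45.
Step 3: tau = (C - D)/(n(n-1)/2) = (27 - 18)/45 = 0.200000.
Step 4: Exact two-sided p-value (enumerate n! = 3628800 permutations of y under H0): p = 0.484313.
Step 5: alpha = 0.05. fail to reject H0.

tau_b = 0.2000 (C=27, D=18), p = 0.484313, fail to reject H0.


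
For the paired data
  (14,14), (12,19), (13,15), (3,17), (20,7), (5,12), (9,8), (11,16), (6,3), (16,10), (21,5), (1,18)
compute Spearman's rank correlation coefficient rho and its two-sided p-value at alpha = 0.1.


Step 1: Rank x and y separately (midranks; no ties here).
rank(x): 14->9, 12->7, 13->8, 3->2, 20->11, 5->3, 9->5, 11->6, 6->4, 16->10, 21->12, 1->1
rank(y): 14->7, 19->12, 15->8, 17->10, 7->3, 12->6, 8->4, 16->9, 3->1, 10->5, 5->2, 18->11
Step 2: d_i = R_x(i) - R_y(i); compute d_i^2.
  (9-7)^2=4, (7-12)^2=25, (8-8)^2=0, (2-10)^2=64, (11-3)^2=64, (3-6)^2=9, (5-4)^2=1, (6-9)^2=9, (4-1)^2=9, (10-5)^2=25, (12-2)^2=100, (1-11)^2=100
sum(d^2) = 410.
Step 3: rho = 1 - 6*410 / (12*(12^2 - 1)) = 1 - 2460/1716 = -0.433566.
Step 4: Under H0, t = rho * sqrt((n-2)/(1-rho^2)) = -1.5215 ~ t(10).
Step 5: Two-sided p-value from the t-distribution with 10 df = 0.159106.
Step 6: alpha = 0.1. fail to reject H0.

rho = -0.4336, p = 0.159106, fail to reject H0 at alpha = 0.1.


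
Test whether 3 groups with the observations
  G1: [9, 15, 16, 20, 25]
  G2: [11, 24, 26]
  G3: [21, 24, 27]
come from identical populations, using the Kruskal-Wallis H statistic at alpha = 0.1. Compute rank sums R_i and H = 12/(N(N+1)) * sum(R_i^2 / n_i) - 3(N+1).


Step 1: Combine all N = 11 observations and assign midranks.
sorted (value, group, rank): (9,G1,1), (11,G2,2), (15,G1,3), (16,G1,4), (20,G1,5), (21,G3,6), (24,G2,7.5), (24,G3,7.5), (25,G1,9), (26,G2,10), (27,G3,11)
Step 2: Sum ranks within each group.
R_1 = 22 (n_1 = 5)
R_2 = 19.5 (n_2 = 3)
R_3 = 24.5 (n_3 = 3)
Step 3: H = 12/(N(N+1)) * sum(R_i^2/n_i) - 3(N+1)
     = 12/(11*12) * (22^2/5 + 19.5^2/3 + 24.5^2/3) - 3*12
     = 0.090909 * 423.633 - 36
     = 2.512121.
Step 4: Ties present; correction factor C = 1 - 6/(11^3 - 11) = 0.995455. Corrected H = 2.512121 / 0.995455 = 2.523592.
Step 5: Under H0, H ~ chi^2(2); p-value = 0.283145.
Step 6: alpha = 0.1. fail to reject H0.

H = 2.5236, df = 2, p = 0.283145, fail to reject H0.


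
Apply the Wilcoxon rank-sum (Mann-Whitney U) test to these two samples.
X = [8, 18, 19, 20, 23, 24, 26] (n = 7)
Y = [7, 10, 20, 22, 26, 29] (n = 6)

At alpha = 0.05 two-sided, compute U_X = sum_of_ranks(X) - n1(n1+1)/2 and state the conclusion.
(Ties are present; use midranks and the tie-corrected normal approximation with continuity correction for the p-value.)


Step 1: Combine and sort all 13 observations; assign midranks.
sorted (value, group): (7,Y), (8,X), (10,Y), (18,X), (19,X), (20,X), (20,Y), (22,Y), (23,X), (24,X), (26,X), (26,Y), (29,Y)
ranks: 7->1, 8->2, 10->3, 18->4, 19->5, 20->6.5, 20->6.5, 22->8, 23->9, 24->10, 26->11.5, 26->11.5, 29->13
Step 2: Rank sum for X: R1 = 2 + 4 + 5 + 6.5 + 9 + 10 + 11.5 = 48.
Step 3: U_X = R1 - n1(n1+1)/2 = 48 - 7*8/2 = 48 - 28 = 20.
       U_Y = n1*n2 - U_X = 42 - 20 = 22.
Step 4: Ties are present, so use the tie-corrected normal approximation (with continuity correction) for the p-value.
Step 5: p-value = 0.942900; compare to alpha = 0.05. fail to reject H0.

U_X = 20, p = 0.942900, fail to reject H0 at alpha = 0.05.


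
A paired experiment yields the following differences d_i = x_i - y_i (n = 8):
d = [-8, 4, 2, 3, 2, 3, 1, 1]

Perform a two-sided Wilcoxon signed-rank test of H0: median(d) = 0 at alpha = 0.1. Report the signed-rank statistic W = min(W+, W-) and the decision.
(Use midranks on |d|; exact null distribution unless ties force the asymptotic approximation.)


Step 1: Drop any zero differences (none here) and take |d_i|.
|d| = [8, 4, 2, 3, 2, 3, 1, 1]
Step 2: Midrank |d_i| (ties get averaged ranks).
ranks: |8|->8, |4|->7, |2|->3.5, |3|->5.5, |2|->3.5, |3|->5.5, |1|->1.5, |1|->1.5
Step 3: Attach original signs; sum ranks with positive sign and with negative sign.
W+ = 7 + 3.5 + 5.5 + 3.5 + 5.5 + 1.5 + 1.5 = 28
W- = 8 = 8
(Check: W+ + W- = 36 should equal n(n+1)/2 = 36.)
Step 4: Test statistic W = min(W+, W-) = 8.
Step 5: Ties in |d|, so use the tie-corrected normal approximation.
        E[W] = n(n+1)/4 = 8*9/4 = 18.
        Tie groups: |d|=1 (t=2), |d|=2 (t=2), |d|=3 (t=2); sum(t^3 - t) = 18.
        Var[W] = n(n+1)(2n+1)/24 - sum(t^3-t)/48 = 1224/24 - 18/48 = 50.625.
        z = (W - E[W]) / sqrt(Var[W]) = (8 - 18) / 7.1151 = -1.4055.
        Two-sided p = 2*Phi(z) = 0.159886.
Step 6: alpha = 0.1. fail to reject H0.

W+ = 28, W- = 8, W = min = 8, p = 0.159886, fail to reject H0.


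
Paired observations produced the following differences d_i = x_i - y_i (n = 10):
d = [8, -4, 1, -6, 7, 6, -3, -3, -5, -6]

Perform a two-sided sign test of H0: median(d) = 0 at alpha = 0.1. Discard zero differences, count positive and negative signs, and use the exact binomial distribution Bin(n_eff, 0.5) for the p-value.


Step 1: Discard zero differences. Original n = 10; n_eff = number of nonzero differences = 10.
Nonzero differences (with sign): +8, -4, +1, -6, +7, +6, -3, -3, -5, -6
Step 2: Count signs: positive = 4, negative = 6.
Step 3: Under H0: P(positive) = 0.5, so the number of positives S ~ Bin(10, 0.5).
Step 4: Two-sided exact p-value = sum of Bin(10,0.5) probabilities at or below the observed probability = 0.753906.
Step 5: alpha = 0.1. fail to reject H0.

n_eff = 10, pos = 4, neg = 6, p = 0.753906, fail to reject H0.


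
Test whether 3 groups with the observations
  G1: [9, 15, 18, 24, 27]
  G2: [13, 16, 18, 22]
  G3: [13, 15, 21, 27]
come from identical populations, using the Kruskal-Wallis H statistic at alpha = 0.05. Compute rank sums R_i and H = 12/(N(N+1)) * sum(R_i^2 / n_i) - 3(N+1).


Step 1: Combine all N = 13 observations and assign midranks.
sorted (value, group, rank): (9,G1,1), (13,G2,2.5), (13,G3,2.5), (15,G1,4.5), (15,G3,4.5), (16,G2,6), (18,G1,7.5), (18,G2,7.5), (21,G3,9), (22,G2,10), (24,G1,11), (27,G1,12.5), (27,G3,12.5)
Step 2: Sum ranks within each group.
R_1 = 36.5 (n_1 = 5)
R_2 = 26 (n_2 = 4)
R_3 = 28.5 (n_3 = 4)
Step 3: H = 12/(N(N+1)) * sum(R_i^2/n_i) - 3(N+1)
     = 12/(13*14) * (36.5^2/5 + 26^2/4 + 28.5^2/4) - 3*14
     = 0.065934 * 638.513 - 42
     = 0.099725.
Step 4: Ties present; correction factor C = 1 - 24/(13^3 - 13) = 0.989011. Corrected H = 0.099725 / 0.989011 = 0.100833.
Step 5: Under H0, H ~ chi^2(2); p-value = 0.950833.
Step 6: alpha = 0.05. fail to reject H0.

H = 0.1008, df = 2, p = 0.950833, fail to reject H0.


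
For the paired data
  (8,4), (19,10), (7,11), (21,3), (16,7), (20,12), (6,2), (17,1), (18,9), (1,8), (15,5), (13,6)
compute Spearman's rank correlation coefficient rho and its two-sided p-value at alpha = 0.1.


Step 1: Rank x and y separately (midranks; no ties here).
rank(x): 8->4, 19->10, 7->3, 21->12, 16->7, 20->11, 6->2, 17->8, 18->9, 1->1, 15->6, 13->5
rank(y): 4->4, 10->10, 11->11, 3->3, 7->7, 12->12, 2->2, 1->1, 9->9, 8->8, 5->5, 6->6
Step 2: d_i = R_x(i) - R_y(i); compute d_i^2.
  (4-4)^2=0, (10-10)^2=0, (3-11)^2=64, (12-3)^2=81, (7-7)^2=0, (11-12)^2=1, (2-2)^2=0, (8-1)^2=49, (9-9)^2=0, (1-8)^2=49, (6-5)^2=1, (5-6)^2=1
sum(d^2) = 246.
Step 3: rho = 1 - 6*246 / (12*(12^2 - 1)) = 1 - 1476/1716 = 0.139860.
Step 4: Under H0, t = rho * sqrt((n-2)/(1-rho^2)) = 0.4467 ~ t(10).
Step 5: Two-sided p-value from the t-distribution with 10 df = 0.664633.
Step 6: alpha = 0.1. fail to reject H0.

rho = 0.1399, p = 0.664633, fail to reject H0 at alpha = 0.1.


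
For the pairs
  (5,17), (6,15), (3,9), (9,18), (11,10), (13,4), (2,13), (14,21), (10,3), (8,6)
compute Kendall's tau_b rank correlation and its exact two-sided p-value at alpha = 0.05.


Step 1: Enumerate the 45 unordered pairs (i,j) with i<j and classify each by sign(x_j-x_i) * sign(y_j-y_i).
  (1,2):dx=+1,dy=-2->D; (1,3):dx=-2,dy=-8->C; (1,4):dx=+4,dy=+1->C; (1,5):dx=+6,dy=-7->D
  (1,6):dx=+8,dy=-13->D; (1,7):dx=-3,dy=-4->C; (1,8):dx=+9,dy=+4->C; (1,9):dx=+5,dy=-14->D
  (1,10):dx=+3,dy=-11->D; (2,3):dx=-3,dy=-6->C; (2,4):dx=+3,dy=+3->C; (2,5):dx=+5,dy=-5->D
  (2,6):dx=+7,dy=-11->D; (2,7):dx=-4,dy=-2->C; (2,8):dx=+8,dy=+6->C; (2,9):dx=+4,dy=-12->D
  (2,10):dx=+2,dy=-9->D; (3,4):dx=+6,dy=+9->C; (3,5):dx=+8,dy=+1->C; (3,6):dx=+10,dy=-5->D
  (3,7):dx=-1,dy=+4->D; (3,8):dx=+11,dy=+12->C; (3,9):dx=+7,dy=-6->D; (3,10):dx=+5,dy=-3->D
  (4,5):dx=+2,dy=-8->D; (4,6):dx=+4,dy=-14->D; (4,7):dx=-7,dy=-5->C; (4,8):dx=+5,dy=+3->C
  (4,9):dx=+1,dy=-15->D; (4,10):dx=-1,dy=-12->C; (5,6):dx=+2,dy=-6->D; (5,7):dx=-9,dy=+3->D
  (5,8):dx=+3,dy=+11->C; (5,9):dx=-1,dy=-7->C; (5,10):dx=-3,dy=-4->C; (6,7):dx=-11,dy=+9->D
  (6,8):dx=+1,dy=+17->C; (6,9):dx=-3,dy=-1->C; (6,10):dx=-5,dy=+2->D; (7,8):dx=+12,dy=+8->C
  (7,9):dx=+8,dy=-10->D; (7,10):dx=+6,dy=-7->D; (8,9):dx=-4,dy=-18->C; (8,10):dx=-6,dy=-15->C
  (9,10):dx=-2,dy=+3->D
Step 2: C = 22, D = 23, total pairs = 45.
Step 3: tau = (C - D)/(n(n-1)/2) = (22 - 23)/45 = -0.022222.
Step 4: Exact two-sided p-value (enumerate n! = 3628800 permutations of y under H0): p = 1.000000.
Step 5: alpha = 0.05. fail to reject H0.

tau_b = -0.0222 (C=22, D=23), p = 1.000000, fail to reject H0.


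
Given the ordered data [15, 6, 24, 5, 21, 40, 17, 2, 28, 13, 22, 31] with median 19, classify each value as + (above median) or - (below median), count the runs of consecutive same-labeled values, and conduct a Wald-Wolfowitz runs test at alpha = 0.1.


Step 1: Compute median = 19; label A = above, B = below.
Labels in order: BBABAABBABAA  (n_A = 6, n_B = 6)
Step 2: Count runs R = 8.
Step 3: Under H0 (random ordering), E[R] = 2*n_A*n_B/(n_A+n_B) + 1 = 2*6*6/12 + 1 = 7.0000.
        Var[R] = 2*n_A*n_B*(2*n_A*n_B - n_A - n_B) / ((n_A+n_B)^2 * (n_A+n_B-1)) = 4320/1584 = 2.7273.
        SD[R] = 1.6514.
Step 4: Continuity-corrected z = (R - 0.5 - E[R]) / SD[R] = (8 - 0.5 - 7.0000) / 1.6514 = 0.3028.
Step 5: Two-sided p-value via normal approximation = 2*(1 - Phi(|z|)) = 0.762069.
Step 6: alpha = 0.1. fail to reject H0.

R = 8, z = 0.3028, p = 0.762069, fail to reject H0.


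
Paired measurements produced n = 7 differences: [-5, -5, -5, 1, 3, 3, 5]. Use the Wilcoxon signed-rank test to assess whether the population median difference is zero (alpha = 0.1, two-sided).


Step 1: Drop any zero differences (none here) and take |d_i|.
|d| = [5, 5, 5, 1, 3, 3, 5]
Step 2: Midrank |d_i| (ties get averaged ranks).
ranks: |5|->5.5, |5|->5.5, |5|->5.5, |1|->1, |3|->2.5, |3|->2.5, |5|->5.5
Step 3: Attach original signs; sum ranks with positive sign and with negative sign.
W+ = 1 + 2.5 + 2.5 + 5.5 = 11.5
W- = 5.5 + 5.5 + 5.5 = 16.5
(Check: W+ + W- = 28 should equal n(n+1)/2 = 28.)
Step 4: Test statistic W = min(W+, W-) = 11.5.
Step 5: Ties in |d|, so use the tie-corrected normal approximation.
        E[W] = n(n+1)/4 = 7*8/4 = 14.
        Tie groups: |d|=3 (t=2), |d|=5 (t=4); sum(t^3 - t) = 66.
        Var[W] = n(n+1)(2n+1)/24 - sum(t^3-t)/48 = 840/24 - 66/48 = 33.625.
        z = (W - E[W]) / sqrt(Var[W]) = (11.5 - 14) / 5.7987 = -0.4311.
        Two-sided p = 2*Phi(z) = 0.666373.
Step 6: alpha = 0.1. fail to reject H0.

W+ = 11.5, W- = 16.5, W = min = 11.5, p = 0.666373, fail to reject H0.


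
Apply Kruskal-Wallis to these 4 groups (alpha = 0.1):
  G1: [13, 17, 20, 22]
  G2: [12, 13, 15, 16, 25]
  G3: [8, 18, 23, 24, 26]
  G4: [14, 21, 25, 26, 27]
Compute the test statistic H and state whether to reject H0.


Step 1: Combine all N = 19 observations and assign midranks.
sorted (value, group, rank): (8,G3,1), (12,G2,2), (13,G1,3.5), (13,G2,3.5), (14,G4,5), (15,G2,6), (16,G2,7), (17,G1,8), (18,G3,9), (20,G1,10), (21,G4,11), (22,G1,12), (23,G3,13), (24,G3,14), (25,G2,15.5), (25,G4,15.5), (26,G3,17.5), (26,G4,17.5), (27,G4,19)
Step 2: Sum ranks within each group.
R_1 = 33.5 (n_1 = 4)
R_2 = 34 (n_2 = 5)
R_3 = 54.5 (n_3 = 5)
R_4 = 68 (n_4 = 5)
Step 3: H = 12/(N(N+1)) * sum(R_i^2/n_i) - 3(N+1)
     = 12/(19*20) * (33.5^2/4 + 34^2/5 + 54.5^2/5 + 68^2/5) - 3*20
     = 0.031579 * 2030.61 - 60
     = 4.124605.
Step 4: Ties present; correction factor C = 1 - 18/(19^3 - 19) = 0.997368. Corrected H = 4.124605 / 0.997368 = 4.135488.
Step 5: Under H0, H ~ chi^2(3); p-value = 0.247201.
Step 6: alpha = 0.1. fail to reject H0.

H = 4.1355, df = 3, p = 0.247201, fail to reject H0.


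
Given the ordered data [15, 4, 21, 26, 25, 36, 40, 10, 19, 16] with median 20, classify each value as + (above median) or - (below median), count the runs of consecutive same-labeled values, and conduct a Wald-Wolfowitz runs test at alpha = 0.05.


Step 1: Compute median = 20; label A = above, B = below.
Labels in order: BBAAAAABBB  (n_A = 5, n_B = 5)
Step 2: Count runs R = 3.
Step 3: Under H0 (random ordering), E[R] = 2*n_A*n_B/(n_A+n_B) + 1 = 2*5*5/10 + 1 = 6.0000.
        Var[R] = 2*n_A*n_B*(2*n_A*n_B - n_A - n_B) / ((n_A+n_B)^2 * (n_A+n_B-1)) = 2000/900 = 2.2222.
        SD[R] = 1.4907.
Step 4: Continuity-corrected z = (R + 0.5 - E[R]) / SD[R] = (3 + 0.5 - 6.0000) / 1.4907 = -1.6771.
Step 5: Two-sided p-value via normal approximation = 2*(1 - Phi(|z|)) = 0.093533.
Step 6: alpha = 0.05. fail to reject H0.

R = 3, z = -1.6771, p = 0.093533, fail to reject H0.


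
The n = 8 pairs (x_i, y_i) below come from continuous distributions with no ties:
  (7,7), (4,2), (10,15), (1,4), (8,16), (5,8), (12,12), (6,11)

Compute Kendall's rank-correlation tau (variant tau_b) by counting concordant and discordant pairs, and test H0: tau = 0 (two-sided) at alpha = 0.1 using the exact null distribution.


Step 1: Enumerate the 28 unordered pairs (i,j) with i<j and classify each by sign(x_j-x_i) * sign(y_j-y_i).
  (1,2):dx=-3,dy=-5->C; (1,3):dx=+3,dy=+8->C; (1,4):dx=-6,dy=-3->C; (1,5):dx=+1,dy=+9->C
  (1,6):dx=-2,dy=+1->D; (1,7):dx=+5,dy=+5->C; (1,8):dx=-1,dy=+4->D; (2,3):dx=+6,dy=+13->C
  (2,4):dx=-3,dy=+2->D; (2,5):dx=+4,dy=+14->C; (2,6):dx=+1,dy=+6->C; (2,7):dx=+8,dy=+10->C
  (2,8):dx=+2,dy=+9->C; (3,4):dx=-9,dy=-11->C; (3,5):dx=-2,dy=+1->D; (3,6):dx=-5,dy=-7->C
  (3,7):dx=+2,dy=-3->D; (3,8):dx=-4,dy=-4->C; (4,5):dx=+7,dy=+12->C; (4,6):dx=+4,dy=+4->C
  (4,7):dx=+11,dy=+8->C; (4,8):dx=+5,dy=+7->C; (5,6):dx=-3,dy=-8->C; (5,7):dx=+4,dy=-4->D
  (5,8):dx=-2,dy=-5->C; (6,7):dx=+7,dy=+4->C; (6,8):dx=+1,dy=+3->C; (7,8):dx=-6,dy=-1->C
Step 2: C = 22, D = 6, total pairs = 28.
Step 3: tau = (C - D)/(n(n-1)/2) = (22 - 6)/28 = 0.571429.
Step 4: Exact two-sided p-value (enumerate n! = 40320 permutations of y under H0): p = 0.061012.
Step 5: alpha = 0.1. reject H0.

tau_b = 0.5714 (C=22, D=6), p = 0.061012, reject H0.


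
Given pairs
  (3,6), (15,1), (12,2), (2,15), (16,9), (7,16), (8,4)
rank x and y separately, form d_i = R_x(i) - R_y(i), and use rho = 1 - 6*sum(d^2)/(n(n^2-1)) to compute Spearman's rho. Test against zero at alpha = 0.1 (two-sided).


Step 1: Rank x and y separately (midranks; no ties here).
rank(x): 3->2, 15->6, 12->5, 2->1, 16->7, 7->3, 8->4
rank(y): 6->4, 1->1, 2->2, 15->6, 9->5, 16->7, 4->3
Step 2: d_i = R_x(i) - R_y(i); compute d_i^2.
  (2-4)^2=4, (6-1)^2=25, (5-2)^2=9, (1-6)^2=25, (7-5)^2=4, (3-7)^2=16, (4-3)^2=1
sum(d^2) = 84.
Step 3: rho = 1 - 6*84 / (7*(7^2 - 1)) = 1 - 504/336 = -0.500000.
Step 4: Under H0, t = rho * sqrt((n-2)/(1-rho^2)) = -1.2910 ~ t(5).
Step 5: Two-sided p-value from the t-distribution with 5 df = 0.253170.
Step 6: alpha = 0.1. fail to reject H0.

rho = -0.5000, p = 0.253170, fail to reject H0 at alpha = 0.1.


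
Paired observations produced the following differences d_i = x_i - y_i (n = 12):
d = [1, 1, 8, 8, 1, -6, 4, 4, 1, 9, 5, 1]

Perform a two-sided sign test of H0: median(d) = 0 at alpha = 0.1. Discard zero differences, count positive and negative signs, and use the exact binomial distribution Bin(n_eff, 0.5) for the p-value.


Step 1: Discard zero differences. Original n = 12; n_eff = number of nonzero differences = 12.
Nonzero differences (with sign): +1, +1, +8, +8, +1, -6, +4, +4, +1, +9, +5, +1
Step 2: Count signs: positive = 11, negative = 1.
Step 3: Under H0: P(positive) = 0.5, so the number of positives S ~ Bin(12, 0.5).
Step 4: Two-sided exact p-value = sum of Bin(12,0.5) probabilities at or below the observed probability = 0.006348.
Step 5: alpha = 0.1. reject H0.

n_eff = 12, pos = 11, neg = 1, p = 0.006348, reject H0.


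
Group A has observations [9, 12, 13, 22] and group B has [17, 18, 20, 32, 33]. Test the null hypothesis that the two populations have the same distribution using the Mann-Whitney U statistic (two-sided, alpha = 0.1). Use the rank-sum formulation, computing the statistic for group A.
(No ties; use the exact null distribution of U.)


Step 1: Combine and sort all 9 observations; assign midranks.
sorted (value, group): (9,X), (12,X), (13,X), (17,Y), (18,Y), (20,Y), (22,X), (32,Y), (33,Y)
ranks: 9->1, 12->2, 13->3, 17->4, 18->5, 20->6, 22->7, 32->8, 33->9
Step 2: Rank sum for X: R1 = 1 + 2 + 3 + 7 = 13.
Step 3: U_X = R1 - n1(n1+1)/2 = 13 - 4*5/2 = 13 - 10 = 3.
       U_Y = n1*n2 - U_X = 20 - 3 = 17.
Step 4: No ties, so the exact null distribution of U (based on enumerating the C(9,4) = 126 equally likely rank assignments) gives the two-sided p-value.
Step 5: p-value = 0.111111; compare to alpha = 0.1. fail to reject H0.

U_X = 3, p = 0.111111, fail to reject H0 at alpha = 0.1.


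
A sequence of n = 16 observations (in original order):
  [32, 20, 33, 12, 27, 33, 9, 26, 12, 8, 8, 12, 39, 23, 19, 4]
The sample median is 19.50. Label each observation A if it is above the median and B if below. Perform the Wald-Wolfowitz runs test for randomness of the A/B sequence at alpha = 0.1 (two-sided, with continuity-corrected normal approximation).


Step 1: Compute median = 19.50; label A = above, B = below.
Labels in order: AAABAABABBBBAABB  (n_A = 8, n_B = 8)
Step 2: Count runs R = 8.
Step 3: Under H0 (random ordering), E[R] = 2*n_A*n_B/(n_A+n_B) + 1 = 2*8*8/16 + 1 = 9.0000.
        Var[R] = 2*n_A*n_B*(2*n_A*n_B - n_A - n_B) / ((n_A+n_B)^2 * (n_A+n_B-1)) = 14336/3840 = 3.7333.
        SD[R] = 1.9322.
Step 4: Continuity-corrected z = (R + 0.5 - E[R]) / SD[R] = (8 + 0.5 - 9.0000) / 1.9322 = -0.2588.
Step 5: Two-sided p-value via normal approximation = 2*(1 - Phi(|z|)) = 0.795809.
Step 6: alpha = 0.1. fail to reject H0.

R = 8, z = -0.2588, p = 0.795809, fail to reject H0.
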